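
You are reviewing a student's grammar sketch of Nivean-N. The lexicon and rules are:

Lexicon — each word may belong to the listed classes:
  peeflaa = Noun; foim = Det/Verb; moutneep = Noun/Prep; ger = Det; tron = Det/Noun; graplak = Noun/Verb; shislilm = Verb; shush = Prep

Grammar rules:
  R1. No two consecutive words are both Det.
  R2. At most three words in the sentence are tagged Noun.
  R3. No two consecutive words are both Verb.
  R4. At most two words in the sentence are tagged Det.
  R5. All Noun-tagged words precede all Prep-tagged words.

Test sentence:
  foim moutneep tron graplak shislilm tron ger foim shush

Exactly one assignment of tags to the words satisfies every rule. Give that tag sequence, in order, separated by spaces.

Candidates per position — 1:foim {Det,Verb}; 2:moutneep {Noun,Prep}; 3:tron {Det,Noun}; 4:graplak {Noun,Verb}; 5:shislilm {Verb}; 6:tron {Det,Noun}; 7:ger {Det}; 8:foim {Det,Verb}; 9:shush {Prep}.
Position 4: Verb is ruled out by rule 3; that leaves Noun.
Position 6: Det is ruled out by rule 1; that leaves Noun.
Position 8: Det is ruled out by rule 1; that leaves Verb.
Position 2: Prep is ruled out by rule 5; that leaves Noun.
Position 3: Noun is ruled out by rule 2; that leaves Det.
Position 1: Det is ruled out by rule 4; that leaves Verb.
The only consistent sequence is: Verb Noun Det Noun Verb Noun Det Verb Prep.
Rule-by-rule: rule 1 holds; rule 2 holds; rule 3 holds; rule 4 holds; rule 5 holds.

Verb Noun Det Noun Verb Noun Det Verb Prep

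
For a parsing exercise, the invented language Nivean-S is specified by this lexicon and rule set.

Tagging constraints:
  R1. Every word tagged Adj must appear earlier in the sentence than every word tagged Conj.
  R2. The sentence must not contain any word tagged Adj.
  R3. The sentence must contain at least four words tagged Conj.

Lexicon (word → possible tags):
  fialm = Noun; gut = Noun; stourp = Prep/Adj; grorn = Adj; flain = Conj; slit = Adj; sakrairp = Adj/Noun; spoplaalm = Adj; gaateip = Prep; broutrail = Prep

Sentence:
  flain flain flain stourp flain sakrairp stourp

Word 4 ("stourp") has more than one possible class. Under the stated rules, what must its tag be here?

Prep

Candidates per position — 1:flain {Conj}; 2:flain {Conj}; 3:flain {Conj}; 4:stourp {Prep,Adj}; 5:flain {Conj}; 6:sakrairp {Adj,Noun}; 7:stourp {Prep,Adj}.
Position 4: tagging it Adj would leave rule 1 unsatisfiable, so it must be Prep.
Position 6: tagging it Adj would leave rule 1 unsatisfiable, so it must be Noun.
Position 7: tagging it Adj would leave rule 1 unsatisfiable, so it must be Prep.
That leaves exactly one tagging: Conj Conj Conj Prep Conj Noun Prep.
Check: rule 1 ok; rule 2 ok; rule 3 ok.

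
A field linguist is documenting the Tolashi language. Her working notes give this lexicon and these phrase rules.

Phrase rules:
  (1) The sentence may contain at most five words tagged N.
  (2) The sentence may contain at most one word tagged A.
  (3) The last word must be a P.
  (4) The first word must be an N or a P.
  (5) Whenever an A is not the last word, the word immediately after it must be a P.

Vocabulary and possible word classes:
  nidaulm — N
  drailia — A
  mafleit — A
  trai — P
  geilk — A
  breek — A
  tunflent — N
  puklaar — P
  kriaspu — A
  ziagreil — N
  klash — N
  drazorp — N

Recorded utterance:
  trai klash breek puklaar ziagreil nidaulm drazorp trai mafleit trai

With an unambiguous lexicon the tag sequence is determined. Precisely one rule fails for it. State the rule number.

Fixed tagging: P N A P N N N P A P.
Checking each rule: R1 pass, R2 fail, R3 pass, R4 pass, R5 pass.
Only rule 2 fails.

2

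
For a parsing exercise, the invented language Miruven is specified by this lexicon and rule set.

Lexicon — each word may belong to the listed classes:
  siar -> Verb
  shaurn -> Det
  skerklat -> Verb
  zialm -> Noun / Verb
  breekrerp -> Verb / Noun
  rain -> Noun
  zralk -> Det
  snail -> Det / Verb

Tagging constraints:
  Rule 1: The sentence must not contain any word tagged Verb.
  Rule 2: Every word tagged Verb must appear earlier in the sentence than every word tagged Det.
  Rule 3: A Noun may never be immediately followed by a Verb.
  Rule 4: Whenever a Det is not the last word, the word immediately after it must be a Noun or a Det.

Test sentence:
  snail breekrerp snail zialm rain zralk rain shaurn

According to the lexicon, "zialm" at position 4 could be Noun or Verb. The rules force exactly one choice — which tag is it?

Noun

Candidates per position — 1:snail {Det,Verb}; 2:breekrerp {Verb,Noun}; 3:snail {Det,Verb}; 4:zialm {Noun,Verb}; 5:rain {Noun}; 6:zralk {Det}; 7:rain {Noun}; 8:shaurn {Det}.
Word 1 cannot be Verb — rule 1 would then fail for every completion. It is Det.
Word 2 cannot be Verb — rule 1 would then fail for every completion. It is Noun.
Word 3 cannot be Verb — rule 1 would then fail for every completion. It is Det.
Word 4 cannot be Verb — rule 1 would then fail for every completion. It is Noun.
So the tagging must be: Det Noun Det Noun Noun Det Noun Det.
Check: rule 1 ok; rule 2 ok; rule 3 ok; rule 4 ok.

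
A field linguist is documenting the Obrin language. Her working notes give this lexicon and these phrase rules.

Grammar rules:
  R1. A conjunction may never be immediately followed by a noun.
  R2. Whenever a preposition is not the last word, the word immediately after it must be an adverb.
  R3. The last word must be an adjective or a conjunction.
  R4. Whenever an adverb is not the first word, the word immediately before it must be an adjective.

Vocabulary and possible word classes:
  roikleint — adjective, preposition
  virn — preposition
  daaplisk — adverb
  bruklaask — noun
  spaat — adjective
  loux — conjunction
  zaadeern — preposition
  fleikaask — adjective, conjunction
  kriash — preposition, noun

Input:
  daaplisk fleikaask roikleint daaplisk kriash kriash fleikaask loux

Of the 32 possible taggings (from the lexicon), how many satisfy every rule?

4

Candidates per position — 1:daaplisk {adverb}; 2:fleikaask {adjective,conjunction}; 3:roikleint {adjective,preposition}; 4:daaplisk {adverb}; 5:kriash {preposition,noun}; 6:kriash {preposition,noun}; 7:fleikaask {adjective,conjunction}; 8:loux {conjunction}.
There are 32 candidate sequences in total.
The sequences that satisfy every rule: adverb adjective adjective adverb noun noun adjective conjunction; adverb adjective adjective adverb noun noun conjunction conjunction; adverb conjunction adjective adverb noun noun adjective conjunction; adverb conjunction adjective adverb noun noun conjunction conjunction.
Count = 4.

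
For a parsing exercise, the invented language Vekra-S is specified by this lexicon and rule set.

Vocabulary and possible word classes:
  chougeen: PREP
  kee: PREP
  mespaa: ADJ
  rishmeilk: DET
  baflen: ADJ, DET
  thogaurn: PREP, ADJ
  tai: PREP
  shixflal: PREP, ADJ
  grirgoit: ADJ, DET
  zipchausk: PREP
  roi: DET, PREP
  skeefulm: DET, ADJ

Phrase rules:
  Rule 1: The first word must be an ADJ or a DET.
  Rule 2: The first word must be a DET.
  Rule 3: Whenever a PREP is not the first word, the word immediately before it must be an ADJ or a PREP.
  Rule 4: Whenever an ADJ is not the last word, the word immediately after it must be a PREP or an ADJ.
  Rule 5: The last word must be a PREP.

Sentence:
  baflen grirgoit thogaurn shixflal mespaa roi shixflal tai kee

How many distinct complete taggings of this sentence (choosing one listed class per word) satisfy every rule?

Candidates per position — 1:baflen {ADJ,DET}; 2:grirgoit {ADJ,DET}; 3:thogaurn {PREP,ADJ}; 4:shixflal {PREP,ADJ}; 5:mespaa {ADJ}; 6:roi {DET,PREP}; 7:shixflal {PREP,ADJ}; 8:tai {PREP}; 9:kee {PREP}.
There are 64 candidate sequences in total.
Checking each against the rules leaves 12 sequences.
Count = 12.

12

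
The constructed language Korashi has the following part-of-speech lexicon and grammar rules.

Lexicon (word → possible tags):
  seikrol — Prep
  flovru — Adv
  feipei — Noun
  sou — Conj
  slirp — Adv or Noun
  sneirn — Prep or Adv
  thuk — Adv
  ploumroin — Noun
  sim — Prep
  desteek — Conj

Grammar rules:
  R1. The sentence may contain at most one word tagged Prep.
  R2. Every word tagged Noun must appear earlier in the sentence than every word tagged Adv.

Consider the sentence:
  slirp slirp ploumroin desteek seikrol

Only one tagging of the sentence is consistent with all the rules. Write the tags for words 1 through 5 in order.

Noun Noun Noun Conj Prep

Candidates per position — 1:slirp {Adv,Noun}; 2:slirp {Adv,Noun}; 3:ploumroin {Noun}; 4:desteek {Conj}; 5:seikrol {Prep}.
If word 1 were Adv, no tagging could satisfy rule 2; so word 1 is Noun.
If word 2 were Adv, no tagging could satisfy rule 2; so word 2 is Noun.
So the tagging must be: Noun Noun Noun Conj Prep.
Checking: rule 1 ok; rule 2 ok.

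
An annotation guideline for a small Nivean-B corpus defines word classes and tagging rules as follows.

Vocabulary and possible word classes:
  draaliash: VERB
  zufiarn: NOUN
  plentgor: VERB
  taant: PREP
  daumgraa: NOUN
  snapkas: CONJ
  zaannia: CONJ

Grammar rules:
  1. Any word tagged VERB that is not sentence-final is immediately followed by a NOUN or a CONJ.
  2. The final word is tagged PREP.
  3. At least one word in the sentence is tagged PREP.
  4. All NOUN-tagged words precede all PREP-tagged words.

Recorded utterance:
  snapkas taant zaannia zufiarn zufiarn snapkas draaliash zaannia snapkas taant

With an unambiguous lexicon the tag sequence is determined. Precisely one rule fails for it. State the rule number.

4

Fixed tagging: CONJ PREP CONJ NOUN NOUN CONJ VERB CONJ CONJ PREP.
Rule check: R1 ok, R2 ok, R3 ok, R4 fails.
Only rule 4 fails.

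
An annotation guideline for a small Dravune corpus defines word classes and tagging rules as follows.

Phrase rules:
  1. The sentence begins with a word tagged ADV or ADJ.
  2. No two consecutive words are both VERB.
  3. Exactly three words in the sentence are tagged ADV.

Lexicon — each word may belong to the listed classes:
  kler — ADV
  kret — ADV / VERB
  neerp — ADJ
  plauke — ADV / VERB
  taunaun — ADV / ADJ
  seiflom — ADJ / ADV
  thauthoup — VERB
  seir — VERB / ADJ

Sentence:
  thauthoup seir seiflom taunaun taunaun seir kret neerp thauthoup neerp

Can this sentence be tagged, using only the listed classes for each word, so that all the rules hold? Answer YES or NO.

Candidates per position — 1:thauthoup {VERB}; 2:seir {VERB,ADJ}; 3:seiflom {ADJ,ADV}; 4:taunaun {ADV,ADJ}; 5:taunaun {ADV,ADJ}; 6:seir {VERB,ADJ}; 7:kret {ADV,VERB}; 8:neerp {ADJ}; 9:thauthoup {VERB}; 10:neerp {ADJ}.
Rule 1 cannot be satisfied by any choice of tags from the lexicon.
So there is no consistent tagging.

NO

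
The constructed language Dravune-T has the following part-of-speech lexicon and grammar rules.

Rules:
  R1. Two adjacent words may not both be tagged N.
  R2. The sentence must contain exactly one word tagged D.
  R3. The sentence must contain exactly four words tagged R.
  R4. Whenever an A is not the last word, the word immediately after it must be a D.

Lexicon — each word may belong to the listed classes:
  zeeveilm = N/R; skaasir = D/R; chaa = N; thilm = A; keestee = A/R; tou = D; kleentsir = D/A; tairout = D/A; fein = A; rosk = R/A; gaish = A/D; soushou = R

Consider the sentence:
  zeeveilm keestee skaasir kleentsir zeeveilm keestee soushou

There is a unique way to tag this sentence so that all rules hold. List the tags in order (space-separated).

Candidates per position — 1:zeeveilm {N,R}; 2:keestee {A,R}; 3:skaasir {D,R}; 4:kleentsir {D,A}; 5:zeeveilm {N,R}; 6:keestee {A,R}; 7:soushou {R}.
Position 4: A is ruled out by rule 4; that leaves D.
Position 6: A is ruled out by rule 4; that leaves R.
Position 3: D is ruled out by rule 2; that leaves R.
Position 2: A is ruled out by rule 4; that leaves R.
Position 5: R is ruled out by rule 3; that leaves N.
Position 1: R is ruled out by rule 3; that leaves N.
The only consistent sequence is: N R R D N R R.
Check: rule 1 satisfied; rule 2 satisfied; rule 3 satisfied; rule 4 satisfied.

N R R D N R R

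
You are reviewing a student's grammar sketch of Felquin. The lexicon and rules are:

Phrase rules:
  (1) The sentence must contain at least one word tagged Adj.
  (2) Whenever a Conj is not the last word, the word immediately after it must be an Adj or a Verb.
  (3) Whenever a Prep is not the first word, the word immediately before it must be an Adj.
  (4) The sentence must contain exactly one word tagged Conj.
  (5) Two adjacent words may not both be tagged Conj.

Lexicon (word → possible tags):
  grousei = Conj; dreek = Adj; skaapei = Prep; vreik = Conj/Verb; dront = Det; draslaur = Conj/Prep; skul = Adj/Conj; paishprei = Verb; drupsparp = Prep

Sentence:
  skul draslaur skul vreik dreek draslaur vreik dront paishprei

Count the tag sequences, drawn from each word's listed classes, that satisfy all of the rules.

Candidates per position — 1:skul {Adj,Conj}; 2:draslaur {Conj,Prep}; 3:skul {Adj,Conj}; 4:vreik {Conj,Verb}; 5:dreek {Adj}; 6:draslaur {Conj,Prep}; 7:vreik {Conj,Verb}; 8:dront {Det}; 9:paishprei {Verb}.
There are 64 candidate sequences in total.
The sequences that satisfy every rule: Adj Conj Adj Verb Adj Prep Verb Det Verb; Adj Prep Adj Conj Adj Prep Verb Det Verb; Adj Prep Adj Verb Adj Conj Verb Det Verb; Adj Prep Conj Verb Adj Prep Verb Det Verb.
Count = 4.

4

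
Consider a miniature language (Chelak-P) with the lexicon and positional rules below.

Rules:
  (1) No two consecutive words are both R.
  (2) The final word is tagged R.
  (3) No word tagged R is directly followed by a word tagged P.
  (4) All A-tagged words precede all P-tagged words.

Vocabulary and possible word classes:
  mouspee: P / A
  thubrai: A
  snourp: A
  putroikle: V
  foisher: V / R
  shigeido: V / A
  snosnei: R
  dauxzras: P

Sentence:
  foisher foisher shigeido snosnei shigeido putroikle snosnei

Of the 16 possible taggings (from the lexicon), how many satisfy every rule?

Candidates per position — 1:foisher {V,R}; 2:foisher {V,R}; 3:shigeido {V,A}; 4:snosnei {R}; 5:shigeido {V,A}; 6:putroikle {V}; 7:snosnei {R}.
There are 16 candidate sequences in total.
Checking each against the rules leaves 12 sequences.
Count = 12.

12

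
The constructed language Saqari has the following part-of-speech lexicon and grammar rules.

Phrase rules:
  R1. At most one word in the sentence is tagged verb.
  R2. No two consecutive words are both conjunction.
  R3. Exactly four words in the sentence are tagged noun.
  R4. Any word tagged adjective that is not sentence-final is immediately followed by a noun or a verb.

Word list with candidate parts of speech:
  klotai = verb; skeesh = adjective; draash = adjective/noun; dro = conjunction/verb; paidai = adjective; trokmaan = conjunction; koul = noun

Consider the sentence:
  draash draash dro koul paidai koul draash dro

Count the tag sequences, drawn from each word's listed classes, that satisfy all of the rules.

5

Candidates per position — 1:draash {adjective,noun}; 2:draash {adjective,noun}; 3:dro {conjunction,verb}; 4:koul {noun}; 5:paidai {adjective}; 6:koul {noun}; 7:draash {adjective,noun}; 8:dro {conjunction,verb}.
There are 32 candidate sequences in total.
The sequences that satisfy every rule: adjective noun conjunction noun adjective noun noun conjunction; adjective noun conjunction noun adjective noun noun verb; adjective noun verb noun adjective noun noun conjunction; noun adjective verb noun adjective noun noun conjunction; noun noun conjunction noun adjective noun adjective verb.
Count = 5.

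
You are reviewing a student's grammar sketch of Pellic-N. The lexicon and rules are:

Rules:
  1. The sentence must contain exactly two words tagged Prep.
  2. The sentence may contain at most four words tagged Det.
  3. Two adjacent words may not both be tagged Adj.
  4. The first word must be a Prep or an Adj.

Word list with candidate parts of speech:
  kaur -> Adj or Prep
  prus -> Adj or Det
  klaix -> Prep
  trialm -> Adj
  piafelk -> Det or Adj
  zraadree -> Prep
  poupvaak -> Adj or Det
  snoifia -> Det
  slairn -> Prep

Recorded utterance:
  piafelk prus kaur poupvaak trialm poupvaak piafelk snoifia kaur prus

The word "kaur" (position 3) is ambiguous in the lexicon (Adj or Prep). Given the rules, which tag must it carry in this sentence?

Candidates per position — 1:piafelk {Det,Adj}; 2:prus {Adj,Det}; 3:kaur {Adj,Prep}; 4:poupvaak {Adj,Det}; 5:trialm {Adj}; 6:poupvaak {Adj,Det}; 7:piafelk {Det,Adj}; 8:snoifia {Det}; 9:kaur {Adj,Prep}; 10:prus {Adj,Det}.
At position 1, choosing Det makes rule 4 impossible to satisfy; hence Adj.
At position 2, choosing Adj makes rule 3 impossible to satisfy; hence Det.
At position 3, choosing Adj makes rule 1 impossible to satisfy; hence Prep.
At position 4, choosing Adj makes rule 3 impossible to satisfy; hence Det.
At position 6, choosing Adj makes rule 3 impossible to satisfy; hence Det.
At position 7, choosing Det makes rule 2 impossible to satisfy; hence Adj.
At position 9, choosing Adj makes rule 1 impossible to satisfy; hence Prep.
At position 10, choosing Det makes rule 2 impossible to satisfy; hence Adj.
So the tagging must be: Adj Det Prep Det Adj Det Adj Det Prep Adj.
Rule-by-rule: rule 1 satisfied; rule 2 satisfied; rule 3 satisfied; rule 4 satisfied.

Prep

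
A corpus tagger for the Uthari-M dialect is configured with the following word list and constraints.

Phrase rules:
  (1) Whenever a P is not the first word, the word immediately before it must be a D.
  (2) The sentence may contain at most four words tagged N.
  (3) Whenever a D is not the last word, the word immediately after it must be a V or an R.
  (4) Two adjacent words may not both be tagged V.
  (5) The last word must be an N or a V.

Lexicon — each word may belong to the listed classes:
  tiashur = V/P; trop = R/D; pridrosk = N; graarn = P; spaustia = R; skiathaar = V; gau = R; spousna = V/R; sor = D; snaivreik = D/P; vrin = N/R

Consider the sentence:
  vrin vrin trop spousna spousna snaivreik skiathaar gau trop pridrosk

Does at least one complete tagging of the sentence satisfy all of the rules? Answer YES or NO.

Candidates per position — 1:vrin {N,R}; 2:vrin {N,R}; 3:trop {R,D}; 4:spousna {V,R}; 5:spousna {V,R}; 6:snaivreik {D,P}; 7:skiathaar {V}; 8:gau {R}; 9:trop {R,D}; 10:pridrosk {N}.
One satisfying assignment: R N D R V D V R R N.
Check: rule 1 ok; rule 2 ok; rule 3 ok; rule 4 ok; rule 5 ok.

YES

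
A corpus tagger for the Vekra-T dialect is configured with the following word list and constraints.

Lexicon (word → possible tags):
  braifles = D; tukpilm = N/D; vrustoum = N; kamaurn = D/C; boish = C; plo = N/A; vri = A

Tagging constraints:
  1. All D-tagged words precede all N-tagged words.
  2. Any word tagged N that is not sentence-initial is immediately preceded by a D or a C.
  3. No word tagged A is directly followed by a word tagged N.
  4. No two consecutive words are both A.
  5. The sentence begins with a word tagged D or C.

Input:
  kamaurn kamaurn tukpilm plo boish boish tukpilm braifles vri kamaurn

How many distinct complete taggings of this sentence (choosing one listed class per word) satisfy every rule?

8

Candidates per position — 1:kamaurn {D,C}; 2:kamaurn {D,C}; 3:tukpilm {N,D}; 4:plo {N,A}; 5:boish {C}; 6:boish {C}; 7:tukpilm {N,D}; 8:braifles {D}; 9:vri {A}; 10:kamaurn {D,C}.
There are 64 candidate sequences in total.
Checking each against the rules leaves 8 sequences.
Count = 8.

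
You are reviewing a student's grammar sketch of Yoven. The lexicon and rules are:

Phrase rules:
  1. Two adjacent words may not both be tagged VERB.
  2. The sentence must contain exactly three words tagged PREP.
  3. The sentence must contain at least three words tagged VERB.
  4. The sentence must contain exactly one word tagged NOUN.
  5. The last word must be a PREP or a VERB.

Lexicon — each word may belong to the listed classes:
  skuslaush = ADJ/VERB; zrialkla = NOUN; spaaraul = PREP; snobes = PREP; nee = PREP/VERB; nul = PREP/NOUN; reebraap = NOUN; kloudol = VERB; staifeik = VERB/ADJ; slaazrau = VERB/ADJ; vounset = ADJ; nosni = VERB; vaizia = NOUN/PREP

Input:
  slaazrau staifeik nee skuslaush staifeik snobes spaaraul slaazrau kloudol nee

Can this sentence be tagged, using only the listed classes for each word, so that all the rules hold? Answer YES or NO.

NO

Candidates per position — 1:slaazrau {VERB,ADJ}; 2:staifeik {VERB,ADJ}; 3:nee {PREP,VERB}; 4:skuslaush {ADJ,VERB}; 5:staifeik {VERB,ADJ}; 6:snobes {PREP}; 7:spaaraul {PREP}; 8:slaazrau {VERB,ADJ}; 9:kloudol {VERB}; 10:nee {PREP,VERB}.
Rule 4 cannot be satisfied by any choice of tags from the lexicon.
So there is no consistent tagging.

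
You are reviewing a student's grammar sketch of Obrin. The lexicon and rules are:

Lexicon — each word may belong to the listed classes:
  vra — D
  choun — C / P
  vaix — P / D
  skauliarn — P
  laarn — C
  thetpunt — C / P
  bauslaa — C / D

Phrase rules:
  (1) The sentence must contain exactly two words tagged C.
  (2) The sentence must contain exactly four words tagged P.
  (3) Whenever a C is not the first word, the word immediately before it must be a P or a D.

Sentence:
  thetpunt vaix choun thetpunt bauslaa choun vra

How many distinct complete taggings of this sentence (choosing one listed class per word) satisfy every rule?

2

Candidates per position — 1:thetpunt {C,P}; 2:vaix {P,D}; 3:choun {C,P}; 4:thetpunt {C,P}; 5:bauslaa {C,D}; 6:choun {C,P}; 7:vra {D}.
There are 64 candidate sequences in total.
The sequences that satisfy every rule: C P P P C P D; P P C P C P D.
Count = 2.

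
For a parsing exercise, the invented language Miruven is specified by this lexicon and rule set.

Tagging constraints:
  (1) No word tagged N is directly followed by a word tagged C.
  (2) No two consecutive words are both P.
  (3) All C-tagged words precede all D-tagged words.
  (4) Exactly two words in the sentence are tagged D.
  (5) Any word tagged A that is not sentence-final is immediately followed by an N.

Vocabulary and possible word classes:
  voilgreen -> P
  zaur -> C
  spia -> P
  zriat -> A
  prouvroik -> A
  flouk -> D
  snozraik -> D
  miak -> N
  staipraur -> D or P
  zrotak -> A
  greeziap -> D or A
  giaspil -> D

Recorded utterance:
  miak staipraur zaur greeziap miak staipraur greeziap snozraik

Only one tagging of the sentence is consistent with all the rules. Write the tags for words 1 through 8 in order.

N P C A N P D D

Candidates per position — 1:miak {N}; 2:staipraur {D,P}; 3:zaur {C}; 4:greeziap {D,A}; 5:miak {N}; 6:staipraur {D,P}; 7:greeziap {D,A}; 8:snozraik {D}.
Position 2: D is ruled out by rule 3; that leaves P.
Position 7: A is ruled out by rule 5; that leaves D.
Position 4: D is ruled out by rule 4; that leaves A.
Position 6: D is ruled out by rule 4; that leaves P.
That leaves exactly one tagging: N P C A N P D D.
Checking: rule 1 ✓; rule 2 ✓; rule 3 ✓; rule 4 ✓; rule 5 ✓.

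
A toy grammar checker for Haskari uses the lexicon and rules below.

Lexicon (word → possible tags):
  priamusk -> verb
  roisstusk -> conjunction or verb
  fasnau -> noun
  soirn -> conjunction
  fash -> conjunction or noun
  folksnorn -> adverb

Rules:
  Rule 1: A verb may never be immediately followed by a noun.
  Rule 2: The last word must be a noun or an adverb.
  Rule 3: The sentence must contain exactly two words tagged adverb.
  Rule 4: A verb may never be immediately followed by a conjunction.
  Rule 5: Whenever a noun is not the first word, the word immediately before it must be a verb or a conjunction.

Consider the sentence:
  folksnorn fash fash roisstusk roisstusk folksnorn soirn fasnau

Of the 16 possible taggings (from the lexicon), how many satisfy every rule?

6

Candidates per position — 1:folksnorn {adverb}; 2:fash {conjunction,noun}; 3:fash {conjunction,noun}; 4:roisstusk {conjunction,verb}; 5:roisstusk {conjunction,verb}; 6:folksnorn {adverb}; 7:soirn {conjunction}; 8:fasnau {noun}.
There are 16 candidate sequences in total.
Checking each against the rules leaves 6 sequences.
Count = 6.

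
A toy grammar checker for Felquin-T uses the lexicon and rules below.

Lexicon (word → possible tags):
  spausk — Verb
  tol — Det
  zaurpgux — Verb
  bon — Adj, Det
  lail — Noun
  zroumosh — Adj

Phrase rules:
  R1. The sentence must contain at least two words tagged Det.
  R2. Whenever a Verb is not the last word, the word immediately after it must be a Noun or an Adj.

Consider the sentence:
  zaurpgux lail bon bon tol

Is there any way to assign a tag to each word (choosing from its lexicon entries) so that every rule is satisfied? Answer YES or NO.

Candidates per position — 1:zaurpgux {Verb}; 2:lail {Noun}; 3:bon {Adj,Det}; 4:bon {Adj,Det}; 5:tol {Det}.
One satisfying assignment: Verb Noun Det Adj Det.
Checking: rule 1 satisfied; rule 2 satisfied.

YES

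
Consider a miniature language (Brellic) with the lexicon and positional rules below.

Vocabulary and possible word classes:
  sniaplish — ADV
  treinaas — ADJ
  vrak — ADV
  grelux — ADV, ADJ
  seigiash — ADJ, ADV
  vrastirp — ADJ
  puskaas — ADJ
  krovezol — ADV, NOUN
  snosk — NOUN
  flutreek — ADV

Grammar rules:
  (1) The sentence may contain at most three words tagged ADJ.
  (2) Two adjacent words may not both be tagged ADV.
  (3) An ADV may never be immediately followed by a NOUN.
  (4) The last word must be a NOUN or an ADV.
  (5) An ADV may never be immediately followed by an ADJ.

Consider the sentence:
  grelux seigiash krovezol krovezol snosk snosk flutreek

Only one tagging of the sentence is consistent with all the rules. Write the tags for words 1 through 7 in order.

Candidates per position — 1:grelux {ADV,ADJ}; 2:seigiash {ADJ,ADV}; 3:krovezol {ADV,NOUN}; 4:krovezol {ADV,NOUN}; 5:snosk {NOUN}; 6:snosk {NOUN}; 7:flutreek {ADV}.
Position 2: ADV is ruled out by rule 3; that leaves ADJ.
Position 3: ADV is ruled out by rule 3; that leaves NOUN.
Position 4: ADV is ruled out by rule 3; that leaves NOUN.
Position 1: ADV is ruled out by rule 5; that leaves ADJ.
That leaves exactly one tagging: ADJ ADJ NOUN NOUN NOUN NOUN ADV.
Check: rule 1 ✓; rule 2 ✓; rule 3 ✓; rule 4 ✓; rule 5 ✓.

ADJ ADJ NOUN NOUN NOUN NOUN ADV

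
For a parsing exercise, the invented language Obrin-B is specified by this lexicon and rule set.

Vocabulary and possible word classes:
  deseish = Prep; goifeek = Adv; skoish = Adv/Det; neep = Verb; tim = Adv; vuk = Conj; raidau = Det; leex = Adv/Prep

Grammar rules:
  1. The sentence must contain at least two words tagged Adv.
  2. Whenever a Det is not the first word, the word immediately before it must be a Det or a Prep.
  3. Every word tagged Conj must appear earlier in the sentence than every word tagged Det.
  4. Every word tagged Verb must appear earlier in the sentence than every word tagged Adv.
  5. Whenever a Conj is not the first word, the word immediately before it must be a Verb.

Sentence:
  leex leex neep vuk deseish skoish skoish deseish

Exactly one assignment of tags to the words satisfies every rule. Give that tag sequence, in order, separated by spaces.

Candidates per position — 1:leex {Adv,Prep}; 2:leex {Adv,Prep}; 3:neep {Verb}; 4:vuk {Conj}; 5:deseish {Prep}; 6:skoish {Adv,Det}; 7:skoish {Adv,Det}; 8:deseish {Prep}.
Position 1: tagging it Adv would leave rule 4 unsatisfiable, so it must be Prep.
Position 2: tagging it Adv would leave rule 4 unsatisfiable, so it must be Prep.
Position 6: tagging it Det would leave rule 1 unsatisfiable, so it must be Adv.
Position 7: tagging it Det would leave rule 1 unsatisfiable, so it must be Adv.
So the tagging must be: Prep Prep Verb Conj Prep Adv Adv Prep.
Rule-by-rule: rule 1 satisfied; rule 2 satisfied; rule 3 satisfied; rule 4 satisfied; rule 5 satisfied.

Prep Prep Verb Conj Prep Adv Adv Prep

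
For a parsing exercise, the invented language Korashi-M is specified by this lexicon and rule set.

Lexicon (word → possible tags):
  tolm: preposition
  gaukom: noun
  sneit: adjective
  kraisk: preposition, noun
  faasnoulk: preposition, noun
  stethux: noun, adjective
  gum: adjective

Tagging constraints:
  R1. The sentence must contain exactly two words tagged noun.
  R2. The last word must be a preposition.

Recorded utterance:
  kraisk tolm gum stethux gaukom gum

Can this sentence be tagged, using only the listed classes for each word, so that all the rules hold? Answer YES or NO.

NO

Candidates per position — 1:kraisk {preposition,noun}; 2:tolm {preposition}; 3:gum {adjective}; 4:stethux {noun,adjective}; 5:gaukom {noun}; 6:gum {adjective}.
Rule 2 cannot be satisfied by any choice of tags from the lexicon.
So there is no consistent tagging.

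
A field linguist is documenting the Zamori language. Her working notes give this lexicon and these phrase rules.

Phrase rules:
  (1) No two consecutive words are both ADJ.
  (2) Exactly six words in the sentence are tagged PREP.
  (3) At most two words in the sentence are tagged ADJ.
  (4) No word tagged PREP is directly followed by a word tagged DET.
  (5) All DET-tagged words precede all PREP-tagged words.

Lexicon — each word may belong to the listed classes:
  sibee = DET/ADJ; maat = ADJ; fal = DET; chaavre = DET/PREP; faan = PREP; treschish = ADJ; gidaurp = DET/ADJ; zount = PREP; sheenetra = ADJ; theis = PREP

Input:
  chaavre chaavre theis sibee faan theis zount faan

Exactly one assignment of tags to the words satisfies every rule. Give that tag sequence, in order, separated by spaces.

DET PREP PREP ADJ PREP PREP PREP PREP

Candidates per position — 1:chaavre {DET,PREP}; 2:chaavre {DET,PREP}; 3:theis {PREP}; 4:sibee {DET,ADJ}; 5:faan {PREP}; 6:theis {PREP}; 7:zount {PREP}; 8:faan {PREP}.
Position 4: tagging it DET would leave rule 4 unsatisfiable, so it must be ADJ.
The remaining ambiguous positions (1, 2) are resolved jointly — only one combination satisfies every rule.
That leaves exactly one tagging: DET PREP PREP ADJ PREP PREP PREP PREP.
Verifying each rule — rule 1 satisfied; rule 2 satisfied; rule 3 satisfied; rule 4 satisfied; rule 5 satisfied.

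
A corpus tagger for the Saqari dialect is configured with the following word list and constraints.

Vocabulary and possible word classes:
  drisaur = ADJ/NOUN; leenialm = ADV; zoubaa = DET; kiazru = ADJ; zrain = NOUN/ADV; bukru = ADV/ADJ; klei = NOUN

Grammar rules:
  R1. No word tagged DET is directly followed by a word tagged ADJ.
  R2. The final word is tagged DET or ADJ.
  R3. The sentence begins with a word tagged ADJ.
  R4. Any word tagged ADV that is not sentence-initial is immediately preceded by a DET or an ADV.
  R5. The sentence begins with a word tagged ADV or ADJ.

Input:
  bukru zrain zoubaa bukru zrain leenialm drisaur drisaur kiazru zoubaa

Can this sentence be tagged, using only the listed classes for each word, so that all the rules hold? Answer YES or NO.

Candidates per position — 1:bukru {ADV,ADJ}; 2:zrain {NOUN,ADV}; 3:zoubaa {DET}; 4:bukru {ADV,ADJ}; 5:zrain {NOUN,ADV}; 6:leenialm {ADV}; 7:drisaur {ADJ,NOUN}; 8:drisaur {ADJ,NOUN}; 9:kiazru {ADJ}; 10:zoubaa {DET}.
One satisfying assignment: ADJ NOUN DET ADV ADV ADV ADJ ADJ ADJ DET.
Check: rule 1 ✓; rule 2 ✓; rule 3 ✓; rule 4 ✓; rule 5 ✓.

YES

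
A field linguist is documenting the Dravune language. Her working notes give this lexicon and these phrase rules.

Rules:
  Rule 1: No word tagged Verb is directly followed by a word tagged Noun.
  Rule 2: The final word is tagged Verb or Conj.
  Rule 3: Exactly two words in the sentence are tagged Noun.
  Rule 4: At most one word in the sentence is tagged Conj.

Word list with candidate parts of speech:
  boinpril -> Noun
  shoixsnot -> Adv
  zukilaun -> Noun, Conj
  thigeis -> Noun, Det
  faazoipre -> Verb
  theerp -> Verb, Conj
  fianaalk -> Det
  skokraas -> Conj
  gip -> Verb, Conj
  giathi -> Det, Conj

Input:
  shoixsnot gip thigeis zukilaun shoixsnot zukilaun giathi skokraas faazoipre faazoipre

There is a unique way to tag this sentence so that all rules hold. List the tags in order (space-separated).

Adv Verb Det Noun Adv Noun Det Conj Verb Verb

Candidates per position — 1:shoixsnot {Adv}; 2:gip {Verb,Conj}; 3:thigeis {Noun,Det}; 4:zukilaun {Noun,Conj}; 5:shoixsnot {Adv}; 6:zukilaun {Noun,Conj}; 7:giathi {Det,Conj}; 8:skokraas {Conj}; 9:faazoipre {Verb}; 10:faazoipre {Verb}.
Word 2 cannot be Conj — rule 4 would then fail for every completion. It is Verb.
Word 3 cannot be Noun — rule 1 would then fail for every completion. It is Det.
Word 4 cannot be Conj — rule 3 would then fail for every completion. It is Noun.
Word 6 cannot be Conj — rule 3 would then fail for every completion. It is Noun.
Word 7 cannot be Conj — rule 4 would then fail for every completion. It is Det.
The only consistent sequence is: Adv Verb Det Noun Adv Noun Det Conj Verb Verb.
Checking: rule 1 holds; rule 2 holds; rule 3 holds; rule 4 holds.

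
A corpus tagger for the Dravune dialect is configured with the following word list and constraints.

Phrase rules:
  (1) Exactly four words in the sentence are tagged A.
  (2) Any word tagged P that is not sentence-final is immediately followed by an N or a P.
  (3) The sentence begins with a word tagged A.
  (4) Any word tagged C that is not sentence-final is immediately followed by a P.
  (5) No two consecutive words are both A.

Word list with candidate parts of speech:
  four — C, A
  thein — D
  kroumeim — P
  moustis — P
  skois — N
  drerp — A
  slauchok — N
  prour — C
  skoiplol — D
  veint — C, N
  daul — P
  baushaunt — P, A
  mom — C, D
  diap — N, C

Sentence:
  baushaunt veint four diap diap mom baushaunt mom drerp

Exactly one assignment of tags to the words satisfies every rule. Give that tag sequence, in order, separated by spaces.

A N A N N D A D A

Candidates per position — 1:baushaunt {P,A}; 2:veint {C,N}; 3:four {C,A}; 4:diap {N,C}; 5:diap {N,C}; 6:mom {C,D}; 7:baushaunt {P,A}; 8:mom {C,D}; 9:drerp {A}.
Position 1: P is ruled out by rule 1; that leaves A.
Position 2: C is ruled out by rule 4; that leaves N.
Position 3: C is ruled out by rule 1; that leaves A.
Position 4: C is ruled out by rule 4; that leaves N.
Position 5: C is ruled out by rule 4; that leaves N.
Position 7: P is ruled out by rule 1; that leaves A.
Position 8: C is ruled out by rule 4; that leaves D.
Position 6: C is ruled out by rule 4; that leaves D.
So the tagging must be: A N A N N D A D A.
Check: rule 1 holds; rule 2 holds; rule 3 holds; rule 4 holds; rule 5 holds.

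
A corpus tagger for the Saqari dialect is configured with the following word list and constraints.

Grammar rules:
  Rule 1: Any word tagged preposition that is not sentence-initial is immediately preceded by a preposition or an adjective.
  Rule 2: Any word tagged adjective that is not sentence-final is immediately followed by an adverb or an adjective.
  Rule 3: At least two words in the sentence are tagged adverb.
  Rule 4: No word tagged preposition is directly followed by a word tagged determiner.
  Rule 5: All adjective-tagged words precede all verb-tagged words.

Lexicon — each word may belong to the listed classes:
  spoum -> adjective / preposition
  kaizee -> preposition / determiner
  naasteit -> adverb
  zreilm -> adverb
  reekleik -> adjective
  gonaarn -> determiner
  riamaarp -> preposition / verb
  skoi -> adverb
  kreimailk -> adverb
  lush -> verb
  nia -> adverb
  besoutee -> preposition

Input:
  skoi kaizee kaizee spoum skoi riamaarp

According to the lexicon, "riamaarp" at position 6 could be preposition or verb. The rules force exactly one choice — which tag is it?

Candidates per position — 1:skoi {adverb}; 2:kaizee {preposition,determiner}; 3:kaizee {preposition,determiner}; 4:spoum {adjective,preposition}; 5:skoi {adverb}; 6:riamaarp {preposition,verb}.
At position 2, choosing preposition makes rule 1 impossible to satisfy; hence determiner.
At position 3, choosing preposition makes rule 1 impossible to satisfy; hence determiner.
At position 4, choosing preposition makes rule 1 impossible to satisfy; hence adjective.
At position 6, choosing preposition makes rule 1 impossible to satisfy; hence verb.
The unique satisfying tagging is: adverb determiner determiner adjective adverb verb.
Check: rule 1 satisfied; rule 2 satisfied; rule 3 satisfied; rule 4 satisfied; rule 5 satisfied.

verb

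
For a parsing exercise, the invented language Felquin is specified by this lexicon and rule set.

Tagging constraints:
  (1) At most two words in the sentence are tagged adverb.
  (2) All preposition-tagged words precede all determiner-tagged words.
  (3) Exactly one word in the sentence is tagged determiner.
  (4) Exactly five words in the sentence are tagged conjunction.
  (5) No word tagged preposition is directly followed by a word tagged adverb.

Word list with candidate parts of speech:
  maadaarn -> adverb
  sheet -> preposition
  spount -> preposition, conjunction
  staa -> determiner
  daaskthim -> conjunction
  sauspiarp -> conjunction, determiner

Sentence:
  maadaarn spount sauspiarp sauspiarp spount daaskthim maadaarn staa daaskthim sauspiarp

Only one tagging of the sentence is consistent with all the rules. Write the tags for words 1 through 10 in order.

adverb preposition conjunction conjunction preposition conjunction adverb determiner conjunction conjunction

Candidates per position — 1:maadaarn {adverb}; 2:spount {preposition,conjunction}; 3:sauspiarp {conjunction,determiner}; 4:sauspiarp {conjunction,determiner}; 5:spount {preposition,conjunction}; 6:daaskthim {conjunction}; 7:maadaarn {adverb}; 8:staa {determiner}; 9:daaskthim {conjunction}; 10:sauspiarp {conjunction,determiner}.
If word 3 were determiner, no tagging could satisfy rule 3; so word 3 is conjunction.
If word 4 were determiner, no tagging could satisfy rule 3; so word 4 is conjunction.
If word 10 were determiner, no tagging could satisfy rule 3; so word 10 is conjunction.
If word 2 were conjunction, no tagging could satisfy rule 4; so word 2 is preposition.
If word 5 were conjunction, no tagging could satisfy rule 4; so word 5 is preposition.
The only consistent sequence is: adverb preposition conjunction conjunction preposition conjunction adverb determiner conjunction conjunction.
Check: rule 1 holds; rule 2 holds; rule 3 holds; rule 4 holds; rule 5 holds.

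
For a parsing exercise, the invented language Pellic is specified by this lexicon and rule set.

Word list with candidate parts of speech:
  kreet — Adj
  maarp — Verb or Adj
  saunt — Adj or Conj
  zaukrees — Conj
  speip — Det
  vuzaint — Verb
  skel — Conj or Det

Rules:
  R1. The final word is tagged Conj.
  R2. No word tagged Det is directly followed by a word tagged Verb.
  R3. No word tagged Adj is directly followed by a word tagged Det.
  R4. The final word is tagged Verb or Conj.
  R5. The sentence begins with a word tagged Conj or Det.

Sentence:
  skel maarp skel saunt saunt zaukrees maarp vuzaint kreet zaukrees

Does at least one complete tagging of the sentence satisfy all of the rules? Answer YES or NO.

YES

Candidates per position — 1:skel {Conj,Det}; 2:maarp {Verb,Adj}; 3:skel {Conj,Det}; 4:saunt {Adj,Conj}; 5:saunt {Adj,Conj}; 6:zaukrees {Conj}; 7:maarp {Verb,Adj}; 8:vuzaint {Verb}; 9:kreet {Adj}; 10:zaukrees {Conj}.
One satisfying assignment: Conj Verb Det Conj Conj Conj Verb Verb Adj Conj.
Check: rule 1 ok; rule 2 ok; rule 3 ok; rule 4 ok; rule 5 ok.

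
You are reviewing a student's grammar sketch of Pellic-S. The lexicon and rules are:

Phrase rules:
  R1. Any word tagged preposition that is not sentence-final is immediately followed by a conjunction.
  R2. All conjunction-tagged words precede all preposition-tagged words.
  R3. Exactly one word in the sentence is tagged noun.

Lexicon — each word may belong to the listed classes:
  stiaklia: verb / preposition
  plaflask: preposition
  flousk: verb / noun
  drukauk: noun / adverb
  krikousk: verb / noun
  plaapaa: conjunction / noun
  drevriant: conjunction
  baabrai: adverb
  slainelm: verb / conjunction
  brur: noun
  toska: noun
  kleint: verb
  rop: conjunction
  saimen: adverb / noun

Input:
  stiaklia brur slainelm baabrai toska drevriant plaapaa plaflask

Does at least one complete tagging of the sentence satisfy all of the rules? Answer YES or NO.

NO

Candidates per position — 1:stiaklia {verb,preposition}; 2:brur {noun}; 3:slainelm {verb,conjunction}; 4:baabrai {adverb}; 5:toska {noun}; 6:drevriant {conjunction}; 7:plaapaa {conjunction,noun}; 8:plaflask {preposition}.
Rule 3 cannot be satisfied by any choice of tags from the lexicon.
So there is no consistent tagging.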